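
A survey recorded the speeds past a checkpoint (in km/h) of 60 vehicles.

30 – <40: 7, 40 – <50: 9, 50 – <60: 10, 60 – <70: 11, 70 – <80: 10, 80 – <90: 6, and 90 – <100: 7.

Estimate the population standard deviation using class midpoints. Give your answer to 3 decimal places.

18.502

Midpoints: 35, 45, 55, 65, 75, 85, 95
n = 60, Σfm = 3840, mean = 64.0000
Σfm² = 266300
Σf(m − x̄)² = Σfm² − (Σfm)²/n = 266300 − 3840²/60 = 20540.0000
Population variance = 20540.0000 / 60 = 342.3333
Standard deviation = √342.3333 = 18.5023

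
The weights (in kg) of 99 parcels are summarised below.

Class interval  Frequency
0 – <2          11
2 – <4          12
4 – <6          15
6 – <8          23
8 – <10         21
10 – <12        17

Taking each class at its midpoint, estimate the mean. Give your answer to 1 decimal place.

Midpoints: 1, 3, 5, 7, 9, 11
Σfm = 11×1 + 12×3 + 15×5 + 23×7 + 21×9 + 17×11 = 659
n = Σf = 99
Mean = 659 / 99 = 6.6566

6.7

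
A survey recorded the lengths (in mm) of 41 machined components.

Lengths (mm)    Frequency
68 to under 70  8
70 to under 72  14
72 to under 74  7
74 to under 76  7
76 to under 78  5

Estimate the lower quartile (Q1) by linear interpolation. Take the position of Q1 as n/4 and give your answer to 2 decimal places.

Cumulative frequencies: 8, 22, 29, 36, 41
n = 41; position = n/4 = 10.25.
This falls in the class 70 to under 72: L = 70, F = 8, f = 14, h = 2.
Lower quartile ≈ 70 + ((10.25 − 8) / 14) × 2 = 70.3214

70.32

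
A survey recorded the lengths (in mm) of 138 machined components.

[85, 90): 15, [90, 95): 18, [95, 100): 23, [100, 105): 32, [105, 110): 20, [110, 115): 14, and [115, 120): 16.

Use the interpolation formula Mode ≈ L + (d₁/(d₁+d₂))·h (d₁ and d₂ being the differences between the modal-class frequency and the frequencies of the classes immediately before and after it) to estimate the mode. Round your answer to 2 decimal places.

102.14

Modal class: [100, 105) (highest frequency 32).
d₁ = 32 − 23 = 9, d₂ = 32 − 20 = 12
Mode ≈ 100 + (9/(9+12)) × 5 = 100 + 2.1429 = 102.1429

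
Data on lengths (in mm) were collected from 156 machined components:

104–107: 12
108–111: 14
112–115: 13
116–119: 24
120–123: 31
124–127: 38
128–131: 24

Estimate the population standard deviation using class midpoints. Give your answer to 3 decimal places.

7.227

Midpoints: 105.5, 109.5, 113.5, 117.5, 121.5, 125.5, 129.5
n = 156, Σfm = 18738, mean = 120.1154
Σfm² = 2258871
Σf(m − x̄)² = Σfm² − (Σfm)²/n = 2258871 − 18738²/156 = 8148.9231
Population variance = 8148.9231 / 156 = 52.2367
Standard deviation = √52.2367 = 7.2275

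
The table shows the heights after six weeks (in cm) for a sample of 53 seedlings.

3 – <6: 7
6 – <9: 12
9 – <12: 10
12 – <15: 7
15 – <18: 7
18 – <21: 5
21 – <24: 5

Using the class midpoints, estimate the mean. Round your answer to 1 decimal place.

12.2

Midpoints: 4.5, 7.5, 10.5, 13.5, 16.5, 19.5, 22.5
Σfm = 7×4.5 + 12×7.5 + 10×10.5 + 7×13.5 + 7×16.5 + 5×19.5 + 5×22.5 = 646.5
n = Σf = 53
Mean = 646.5 / 53 = 12.1981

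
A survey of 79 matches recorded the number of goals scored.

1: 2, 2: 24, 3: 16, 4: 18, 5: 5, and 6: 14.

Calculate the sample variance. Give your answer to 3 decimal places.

2.227

Values: 1, 2, 3, 4, 5, 6
n = 79, Σfx = 279, mean = 3.5316
Σfx² = 1159
Σf(x − x̄)² = Σfx² − (Σfx)²/n = 1159 − 279²/79 = 173.6709
Sample variance = 173.6709 / 78 = 2.2265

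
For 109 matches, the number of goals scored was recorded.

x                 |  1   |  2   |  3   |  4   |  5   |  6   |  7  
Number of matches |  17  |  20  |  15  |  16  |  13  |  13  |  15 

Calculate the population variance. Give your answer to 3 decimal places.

Values: 1, 2, 3, 4, 5, 6, 7
n = 109, Σfx = 414, mean = 3.7982
Σfx² = 2016
Σf(x − x̄)² = Σfx² − (Σfx)²/n = 2016 − 414²/109 = 443.5596
Population variance = 443.5596 / 109 = 4.0694

4.069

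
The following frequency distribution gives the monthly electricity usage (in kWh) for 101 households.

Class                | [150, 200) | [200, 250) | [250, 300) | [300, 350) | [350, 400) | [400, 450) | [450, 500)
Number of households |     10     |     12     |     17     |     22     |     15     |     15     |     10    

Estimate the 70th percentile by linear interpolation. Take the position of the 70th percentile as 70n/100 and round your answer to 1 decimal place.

382.3

Cumulative frequencies: 10, 22, 39, 61, 76, 91, 101
n = 101; position = 70n/100 = 70.7.
This falls in the class [350, 400): L = 350, F = 61, f = 15, h = 50.
70th percentile ≈ 350 + ((70.7 − 61) / 15) × 50 = 382.3333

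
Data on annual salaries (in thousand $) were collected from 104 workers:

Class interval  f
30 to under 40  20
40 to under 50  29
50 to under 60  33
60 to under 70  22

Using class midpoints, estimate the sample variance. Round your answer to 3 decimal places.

106.563

Midpoints: 35, 45, 55, 65
n = 104, Σfm = 5250, mean = 50.4808
Σfm² = 276000
Σf(m − x̄)² = Σfm² − (Σfm)²/n = 276000 − 5250²/104 = 10975.9615
Sample variance = 10975.9615 / 103 = 106.5627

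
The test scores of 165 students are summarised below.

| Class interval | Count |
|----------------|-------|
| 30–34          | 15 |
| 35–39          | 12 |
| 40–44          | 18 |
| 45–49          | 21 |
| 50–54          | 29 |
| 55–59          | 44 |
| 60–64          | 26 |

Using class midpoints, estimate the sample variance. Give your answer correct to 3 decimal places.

Midpoints: 32, 37, 42, 47, 52, 57, 62
n = 165, Σfm = 8295, mean = 50.2727
Σfm² = 431245
Σf(m − x̄)² = Σfm² − (Σfm)²/n = 431245 − 8295²/165 = 14232.7273
Sample variance = 14232.7273 / 164 = 86.7849

86.785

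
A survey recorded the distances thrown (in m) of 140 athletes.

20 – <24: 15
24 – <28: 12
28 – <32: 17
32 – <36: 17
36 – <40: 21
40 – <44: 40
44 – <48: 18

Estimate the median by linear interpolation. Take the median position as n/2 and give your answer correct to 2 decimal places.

37.71

Cumulative frequencies: 15, 27, 44, 61, 82, 122, 140
n = 140; position = n/2 = 70.
This falls in the class 36 – <40: L = 36, F = 61, f = 21, h = 4.
Median ≈ 36 + ((70 − 61) / 21) × 4 = 37.7143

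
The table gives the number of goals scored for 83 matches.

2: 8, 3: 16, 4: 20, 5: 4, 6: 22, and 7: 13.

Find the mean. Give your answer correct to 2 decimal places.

Values: 2, 3, 4, 5, 6, 7
Σfx = 8×2 + 16×3 + 20×4 + 4×5 + 22×6 + 13×7 = 387
n = Σf = 83
Mean = 387 / 83 = 4.6627

4.66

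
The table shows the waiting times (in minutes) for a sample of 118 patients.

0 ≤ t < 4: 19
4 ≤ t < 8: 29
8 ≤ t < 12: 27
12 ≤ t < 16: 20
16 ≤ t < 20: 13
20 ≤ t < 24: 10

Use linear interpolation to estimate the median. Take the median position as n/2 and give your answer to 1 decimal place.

9.6

Cumulative frequencies: 19, 48, 75, 95, 108, 118
n = 118; position = n/2 = 59.
This falls in the class 8 ≤ t < 12: L = 8, F = 48, f = 27, h = 4.
Median ≈ 8 + ((59 − 48) / 27) × 4 = 9.6296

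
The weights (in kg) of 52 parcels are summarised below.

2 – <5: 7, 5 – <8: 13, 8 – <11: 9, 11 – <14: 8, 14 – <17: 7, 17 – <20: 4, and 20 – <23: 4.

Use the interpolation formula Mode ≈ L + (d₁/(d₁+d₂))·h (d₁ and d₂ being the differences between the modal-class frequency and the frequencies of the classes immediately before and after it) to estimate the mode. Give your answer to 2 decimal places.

6.80

Modal class: 5 – <8 (highest frequency 13).
d₁ = 13 − 7 = 6, d₂ = 13 − 9 = 4
Mode ≈ 5 + (6/(6+4)) × 3 = 5 + 1.8000 = 6.8000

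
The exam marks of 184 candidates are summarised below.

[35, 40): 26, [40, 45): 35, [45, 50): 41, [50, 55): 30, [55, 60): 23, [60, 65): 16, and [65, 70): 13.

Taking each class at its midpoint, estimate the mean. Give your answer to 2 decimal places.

49.92

Midpoints: 37.5, 42.5, 47.5, 52.5, 57.5, 62.5, 67.5
Σfm = 26×37.5 + 35×42.5 + 41×47.5 + 30×52.5 + 23×57.5 + 16×62.5 + 13×67.5 = 9185
n = Σf = 184
Mean = 9185 / 184 = 49.9185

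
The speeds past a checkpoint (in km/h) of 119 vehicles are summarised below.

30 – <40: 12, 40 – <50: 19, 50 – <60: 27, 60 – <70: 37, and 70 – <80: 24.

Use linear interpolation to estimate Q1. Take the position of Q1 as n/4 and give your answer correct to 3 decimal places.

Cumulative frequencies: 12, 31, 58, 95, 119
n = 119; position = n/4 = 29.75.
This falls in the class 40 – <50: L = 40, F = 12, f = 19, h = 10.
Lower quartile ≈ 40 + ((29.75 − 12) / 19) × 10 = 49.3421

49.342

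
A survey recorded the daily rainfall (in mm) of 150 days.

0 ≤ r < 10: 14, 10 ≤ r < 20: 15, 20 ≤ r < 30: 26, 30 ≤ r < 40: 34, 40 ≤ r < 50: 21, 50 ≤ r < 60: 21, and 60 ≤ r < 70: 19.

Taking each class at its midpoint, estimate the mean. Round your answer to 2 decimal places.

36.47

Midpoints: 5, 15, 25, 35, 45, 55, 65
Σfm = 14×5 + 15×15 + 26×25 + 34×35 + 21×45 + 21×55 + 19×65 = 5470
n = Σf = 150
Mean = 5470 / 150 = 36.4667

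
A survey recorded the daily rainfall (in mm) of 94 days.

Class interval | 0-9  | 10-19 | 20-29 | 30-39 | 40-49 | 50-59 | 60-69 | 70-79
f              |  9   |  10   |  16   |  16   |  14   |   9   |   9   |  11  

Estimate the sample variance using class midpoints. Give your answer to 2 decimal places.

Midpoints: 4.5, 14.5, 24.5, 34.5, 44.5, 54.5, 64.5, 74.5
n = 94, Σfm = 3643, mean = 38.7553
Σfm² = 183883.5
Σf(m − x̄)² = Σfm² − (Σfm)²/n = 183883.5 − 3643²/94 = 42697.8723
Sample variance = 42697.8723 / 93 = 459.1169

459.12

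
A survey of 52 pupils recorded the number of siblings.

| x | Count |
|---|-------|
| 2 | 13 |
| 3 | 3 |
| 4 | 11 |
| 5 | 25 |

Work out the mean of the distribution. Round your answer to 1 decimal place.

Values: 2, 3, 4, 5
Σfx = 13×2 + 3×3 + 11×4 + 25×5 = 204
n = Σf = 52
Mean = 204 / 52 = 3.9231

3.9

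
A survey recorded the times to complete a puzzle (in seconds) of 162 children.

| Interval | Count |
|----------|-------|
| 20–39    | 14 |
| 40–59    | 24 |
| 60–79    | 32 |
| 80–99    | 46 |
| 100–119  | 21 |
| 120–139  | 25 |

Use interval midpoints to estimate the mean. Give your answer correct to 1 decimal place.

83.2

Midpoints: 29.5, 49.5, 69.5, 89.5, 109.5, 129.5
Σfm = 14×29.5 + 24×49.5 + 32×69.5 + 46×89.5 + 21×109.5 + 25×129.5 = 13479
n = Σf = 162
Mean = 13479 / 162 = 83.2037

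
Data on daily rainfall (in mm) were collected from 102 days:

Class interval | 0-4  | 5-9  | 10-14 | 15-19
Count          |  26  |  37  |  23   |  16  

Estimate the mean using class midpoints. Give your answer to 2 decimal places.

8.42

Midpoints: 2, 7, 12, 17
Σfm = 26×2 + 37×7 + 23×12 + 16×17 = 859
n = Σf = 102
Mean = 859 / 102 = 8.4216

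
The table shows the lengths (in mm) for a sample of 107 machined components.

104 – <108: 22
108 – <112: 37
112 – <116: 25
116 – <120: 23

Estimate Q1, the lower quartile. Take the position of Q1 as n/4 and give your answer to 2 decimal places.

Cumulative frequencies: 22, 59, 84, 107
n = 107; position = n/4 = 26.75.
This falls in the class 108 – <112: L = 108, F = 22, f = 37, h = 4.
Lower quartile ≈ 108 + ((26.75 − 22) / 37) × 4 = 108.5135

108.51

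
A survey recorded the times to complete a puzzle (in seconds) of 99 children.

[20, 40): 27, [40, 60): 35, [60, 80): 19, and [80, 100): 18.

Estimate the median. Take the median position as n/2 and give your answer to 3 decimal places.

52.857

Cumulative frequencies: 27, 62, 81, 99
n = 99; position = n/2 = 49.5.
This falls in the class [40, 60): L = 40, F = 27, f = 35, h = 20.
Median ≈ 40 + ((49.5 − 27) / 35) × 20 = 52.8571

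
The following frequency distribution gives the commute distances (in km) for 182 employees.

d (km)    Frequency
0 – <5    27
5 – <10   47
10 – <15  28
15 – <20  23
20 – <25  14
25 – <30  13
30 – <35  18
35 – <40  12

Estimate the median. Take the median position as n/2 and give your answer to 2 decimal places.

13.04

Cumulative frequencies: 27, 74, 102, 125, 139, 152, 170, 182
n = 182; position = n/2 = 91.
This falls in the class 10 – <15: L = 10, F = 74, f = 28, h = 5.
Median ≈ 10 + ((91 − 74) / 28) × 5 = 13.0357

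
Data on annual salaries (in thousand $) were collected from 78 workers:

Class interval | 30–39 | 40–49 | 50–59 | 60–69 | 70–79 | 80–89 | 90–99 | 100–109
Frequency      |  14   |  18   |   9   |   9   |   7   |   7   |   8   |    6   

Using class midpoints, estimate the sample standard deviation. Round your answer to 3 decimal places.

Midpoints: 34.5, 44.5, 54.5, 64.5, 74.5, 84.5, 94.5, 104.5
n = 78, Σfm = 4851, mean = 62.1923
Σfm² = 342279.5
Σf(m − x̄)² = Σfm² − (Σfm)²/n = 342279.5 − 4851²/78 = 40584.6154
Sample variance = 40584.6154 / 77 = 527.0729
Standard deviation = √527.0729 = 22.9581

22.958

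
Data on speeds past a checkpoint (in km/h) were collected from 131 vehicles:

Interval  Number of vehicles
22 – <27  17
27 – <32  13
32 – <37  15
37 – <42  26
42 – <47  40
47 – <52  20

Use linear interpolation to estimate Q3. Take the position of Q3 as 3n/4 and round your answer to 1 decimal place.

45.4

Cumulative frequencies: 17, 30, 45, 71, 111, 131
n = 131; position = 3n/4 = 98.25.
This falls in the class 42 – <47: L = 42, F = 71, f = 40, h = 5.
Upper quartile ≈ 42 + ((98.25 − 71) / 40) × 5 = 45.4062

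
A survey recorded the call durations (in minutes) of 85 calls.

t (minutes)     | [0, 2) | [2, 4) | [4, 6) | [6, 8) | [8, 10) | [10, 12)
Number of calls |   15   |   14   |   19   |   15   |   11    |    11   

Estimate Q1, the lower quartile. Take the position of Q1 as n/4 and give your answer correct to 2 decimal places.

Cumulative frequencies: 15, 29, 48, 63, 74, 85
n = 85; position = n/4 = 21.25.
This falls in the class [2, 4): L = 2, F = 15, f = 14, h = 2.
Lower quartile ≈ 2 + ((21.25 − 15) / 14) × 2 = 2.8929

2.89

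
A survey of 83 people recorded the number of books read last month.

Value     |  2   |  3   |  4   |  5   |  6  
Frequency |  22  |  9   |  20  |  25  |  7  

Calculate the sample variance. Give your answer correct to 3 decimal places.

1.800

Values: 2, 3, 4, 5, 6
n = 83, Σfx = 318, mean = 3.8313
Σfx² = 1366
Σf(x − x̄)² = Σfx² − (Σfx)²/n = 1366 − 318²/83 = 147.6386
Sample variance = 147.6386 / 82 = 1.8005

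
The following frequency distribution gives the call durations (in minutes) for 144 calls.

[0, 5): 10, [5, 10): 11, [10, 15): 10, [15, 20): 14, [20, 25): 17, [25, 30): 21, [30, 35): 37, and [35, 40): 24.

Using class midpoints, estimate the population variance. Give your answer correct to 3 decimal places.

116.840

Midpoints: 2.5, 7.5, 12.5, 17.5, 22.5, 27.5, 32.5, 37.5
n = 144, Σfm = 3540, mean = 24.5833
Σfm² = 103850
Σf(m − x̄)² = Σfm² − (Σfm)²/n = 103850 − 3540²/144 = 16825.0000
Population variance = 16825.0000 / 144 = 116.8403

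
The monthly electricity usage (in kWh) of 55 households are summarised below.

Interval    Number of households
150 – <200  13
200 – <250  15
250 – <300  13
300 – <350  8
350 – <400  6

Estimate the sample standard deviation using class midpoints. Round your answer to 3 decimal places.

Midpoints: 175, 225, 275, 325, 375
n = 55, Σfm = 14075, mean = 255.9091
Σfm² = 3829375
Σf(m − x̄)² = Σfm² − (Σfm)²/n = 3829375 − 14075²/55 = 227454.5455
Sample variance = 227454.5455 / 54 = 4212.1212
Standard deviation = √4212.1212 = 64.9009

64.901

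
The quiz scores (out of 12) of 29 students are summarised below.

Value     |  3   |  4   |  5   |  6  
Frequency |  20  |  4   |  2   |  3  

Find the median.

3

Cumulative frequencies: 20, 24, 26, 29
n = 29, so the median is the value in position (n+1)/2 = 15.
Position 15 falls at value 3.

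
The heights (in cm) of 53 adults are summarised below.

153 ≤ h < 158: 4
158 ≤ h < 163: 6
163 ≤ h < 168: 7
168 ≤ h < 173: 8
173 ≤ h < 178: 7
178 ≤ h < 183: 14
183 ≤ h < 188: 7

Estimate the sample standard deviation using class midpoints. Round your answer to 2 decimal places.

9.33

Midpoints: 155.5, 160.5, 165.5, 170.5, 175.5, 180.5, 185.5
n = 53, Σfm = 9161.5, mean = 172.8585
Σfm² = 1588173.25
Σf(m − x̄)² = Σfm² − (Σfm)²/n = 1588173.25 − 9161.5²/53 = 4530.1887
Sample variance = 4530.1887 / 52 = 87.1190
Standard deviation = √87.1190 = 9.3338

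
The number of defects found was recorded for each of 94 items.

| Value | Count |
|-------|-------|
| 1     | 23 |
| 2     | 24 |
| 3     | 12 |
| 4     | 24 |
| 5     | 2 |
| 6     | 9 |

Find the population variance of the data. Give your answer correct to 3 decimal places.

Values: 1, 2, 3, 4, 5, 6
n = 94, Σfx = 267, mean = 2.8404
Σfx² = 985
Σf(x − x̄)² = Σfx² − (Σfx)²/n = 985 − 267²/94 = 226.6064
Population variance = 226.6064 / 94 = 2.4107

2.411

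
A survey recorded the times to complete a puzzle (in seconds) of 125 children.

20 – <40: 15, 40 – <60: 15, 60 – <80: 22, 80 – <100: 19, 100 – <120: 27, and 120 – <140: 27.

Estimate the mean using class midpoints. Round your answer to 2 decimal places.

87.44

Midpoints: 30, 50, 70, 90, 110, 130
Σfm = 15×30 + 15×50 + 22×70 + 19×90 + 27×110 + 27×130 = 10930
n = Σf = 125
Mean = 10930 / 125 = 87.4400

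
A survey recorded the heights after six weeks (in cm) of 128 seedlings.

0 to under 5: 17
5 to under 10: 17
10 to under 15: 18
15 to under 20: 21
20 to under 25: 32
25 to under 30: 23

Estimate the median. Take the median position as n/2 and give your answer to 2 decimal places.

Cumulative frequencies: 17, 34, 52, 73, 105, 128
n = 128; position = n/2 = 64.
This falls in the class 15 to under 20: L = 15, F = 52, f = 21, h = 5.
Median ≈ 15 + ((64 − 52) / 21) × 5 = 17.8571

17.86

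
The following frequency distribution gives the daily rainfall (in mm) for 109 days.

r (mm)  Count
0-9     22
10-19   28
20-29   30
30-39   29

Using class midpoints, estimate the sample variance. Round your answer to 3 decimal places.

Midpoints: 4.5, 14.5, 24.5, 34.5
n = 109, Σfm = 2240.5, mean = 20.5550
Σfm² = 58857.25
Σf(m − x̄)² = Σfm² − (Σfm)²/n = 58857.25 − 2240.5²/109 = 12803.6697
Sample variance = 12803.6697 / 108 = 118.5525

118.552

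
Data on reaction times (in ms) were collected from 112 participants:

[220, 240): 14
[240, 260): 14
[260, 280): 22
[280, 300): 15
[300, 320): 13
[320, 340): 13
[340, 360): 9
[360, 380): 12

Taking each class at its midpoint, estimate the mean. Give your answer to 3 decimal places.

Midpoints: 230, 250, 270, 290, 310, 330, 350, 370
Σfm = 14×230 + 14×250 + 22×270 + 15×290 + 13×310 + 13×330 + 9×350 + 12×370 = 32920
n = Σf = 112
Mean = 32920 / 112 = 293.9286

293.929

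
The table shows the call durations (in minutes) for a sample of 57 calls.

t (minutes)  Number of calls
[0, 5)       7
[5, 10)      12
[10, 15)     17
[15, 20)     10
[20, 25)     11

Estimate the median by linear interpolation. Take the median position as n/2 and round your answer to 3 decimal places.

Cumulative frequencies: 7, 19, 36, 46, 57
n = 57; position = n/2 = 28.5.
This falls in the class [10, 15): L = 10, F = 19, f = 17, h = 5.
Median ≈ 10 + ((28.5 − 19) / 17) × 5 = 12.7941

12.794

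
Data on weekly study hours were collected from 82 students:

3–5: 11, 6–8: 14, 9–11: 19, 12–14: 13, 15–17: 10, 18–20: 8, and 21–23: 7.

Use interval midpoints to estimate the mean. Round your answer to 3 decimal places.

Midpoints: 4, 7, 10, 13, 16, 19, 22
Σfm = 11×4 + 14×7 + 19×10 + 13×13 + 10×16 + 8×19 + 7×22 = 967
n = Σf = 82
Mean = 967 / 82 = 11.7927

11.793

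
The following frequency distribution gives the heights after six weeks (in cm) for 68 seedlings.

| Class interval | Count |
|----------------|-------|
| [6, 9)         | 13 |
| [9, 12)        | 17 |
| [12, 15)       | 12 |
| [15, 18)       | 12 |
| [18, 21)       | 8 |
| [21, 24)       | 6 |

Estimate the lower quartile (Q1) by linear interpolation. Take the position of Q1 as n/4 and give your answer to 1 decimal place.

9.7

Cumulative frequencies: 13, 30, 42, 54, 62, 68
n = 68; position = n/4 = 17.
This falls in the class [9, 12): L = 9, F = 13, f = 17, h = 3.
Lower quartile ≈ 9 + ((17 − 13) / 17) × 3 = 9.7059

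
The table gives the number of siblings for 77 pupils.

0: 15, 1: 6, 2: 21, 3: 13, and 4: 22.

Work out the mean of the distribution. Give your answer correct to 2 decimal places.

2.27

Values: 0, 1, 2, 3, 4
Σfx = 15×0 + 6×1 + 21×2 + 13×3 + 22×4 = 175
n = Σf = 77
Mean = 175 / 77 = 2.2727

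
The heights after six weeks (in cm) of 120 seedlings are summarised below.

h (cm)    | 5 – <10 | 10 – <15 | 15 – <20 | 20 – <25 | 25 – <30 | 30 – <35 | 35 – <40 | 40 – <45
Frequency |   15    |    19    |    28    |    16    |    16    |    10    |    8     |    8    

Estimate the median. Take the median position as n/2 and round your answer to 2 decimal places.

19.64

Cumulative frequencies: 15, 34, 62, 78, 94, 104, 112, 120
n = 120; position = n/2 = 60.
This falls in the class 15 – <20: L = 15, F = 34, f = 28, h = 5.
Median ≈ 15 + ((60 − 34) / 28) × 5 = 19.6429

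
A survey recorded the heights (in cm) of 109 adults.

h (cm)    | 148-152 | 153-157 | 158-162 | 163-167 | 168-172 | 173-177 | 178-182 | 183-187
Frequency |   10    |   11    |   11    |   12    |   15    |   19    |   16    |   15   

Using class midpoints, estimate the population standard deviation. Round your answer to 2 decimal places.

Midpoints: 150, 155, 160, 165, 170, 175, 180, 185
n = 109, Σfm = 18475, mean = 169.4954
Σfm² = 3144725
Σf(m − x̄)² = Σfm² − (Σfm)²/n = 3144725 − 18475²/109 = 13297.2477
Population variance = 13297.2477 / 109 = 121.9931
Standard deviation = √121.9931 = 11.0450

11.05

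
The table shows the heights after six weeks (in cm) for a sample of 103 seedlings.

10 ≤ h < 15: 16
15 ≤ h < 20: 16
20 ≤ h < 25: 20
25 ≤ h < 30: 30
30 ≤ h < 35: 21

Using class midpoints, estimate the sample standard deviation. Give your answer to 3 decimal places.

Midpoints: 12.5, 17.5, 22.5, 27.5, 32.5
n = 103, Σfm = 2437.5, mean = 23.6650
Σfm² = 62393.75
Σf(m − x̄)² = Σfm² − (Σfm)²/n = 62393.75 − 2437.5²/103 = 4710.1942
Sample variance = 4710.1942 / 102 = 46.1784
Standard deviation = √46.1784 = 6.7955

6.795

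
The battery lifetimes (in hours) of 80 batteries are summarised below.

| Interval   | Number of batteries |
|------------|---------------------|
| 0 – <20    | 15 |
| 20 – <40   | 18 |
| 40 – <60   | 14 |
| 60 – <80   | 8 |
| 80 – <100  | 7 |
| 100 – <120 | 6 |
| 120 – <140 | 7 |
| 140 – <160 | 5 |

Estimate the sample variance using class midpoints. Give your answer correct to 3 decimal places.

Midpoints: 10, 30, 50, 70, 90, 110, 130, 150
n = 80, Σfm = 4900, mean = 61.2500
Σfm² = 452000
Σf(m − x̄)² = Σfm² − (Σfm)²/n = 452000 − 4900²/80 = 151875.0000
Sample variance = 151875.0000 / 79 = 1922.4684

1922.468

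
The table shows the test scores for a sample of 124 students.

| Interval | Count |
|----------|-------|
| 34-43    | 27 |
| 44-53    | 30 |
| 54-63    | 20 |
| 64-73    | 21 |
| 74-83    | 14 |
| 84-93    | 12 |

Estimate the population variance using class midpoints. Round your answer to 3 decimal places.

260.477

Midpoints: 38.5, 48.5, 58.5, 68.5, 78.5, 88.5
n = 124, Σfm = 7264, mean = 58.5806
Σfm² = 457829
Σf(m − x̄)² = Σfm² − (Σfm)²/n = 457829 − 7264²/124 = 32299.1935
Population variance = 32299.1935 / 124 = 260.4774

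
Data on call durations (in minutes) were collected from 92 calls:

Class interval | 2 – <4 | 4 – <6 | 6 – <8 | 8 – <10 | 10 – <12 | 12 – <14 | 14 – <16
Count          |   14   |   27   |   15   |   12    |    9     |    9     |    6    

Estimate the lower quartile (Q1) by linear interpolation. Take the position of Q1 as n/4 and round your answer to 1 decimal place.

4.7

Cumulative frequencies: 14, 41, 56, 68, 77, 86, 92
n = 92; position = n/4 = 23.
This falls in the class 4 – <6: L = 4, F = 14, f = 27, h = 2.
Lower quartile ≈ 4 + ((23 − 14) / 27) × 2 = 4.6667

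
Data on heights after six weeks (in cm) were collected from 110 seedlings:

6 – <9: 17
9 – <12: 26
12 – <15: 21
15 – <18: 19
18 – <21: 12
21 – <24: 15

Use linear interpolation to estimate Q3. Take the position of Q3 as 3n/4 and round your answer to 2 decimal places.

17.92

Cumulative frequencies: 17, 43, 64, 83, 95, 110
n = 110; position = 3n/4 = 82.5.
This falls in the class 15 – <18: L = 15, F = 64, f = 19, h = 3.
Upper quartile ≈ 15 + ((82.5 − 64) / 19) × 3 = 17.9211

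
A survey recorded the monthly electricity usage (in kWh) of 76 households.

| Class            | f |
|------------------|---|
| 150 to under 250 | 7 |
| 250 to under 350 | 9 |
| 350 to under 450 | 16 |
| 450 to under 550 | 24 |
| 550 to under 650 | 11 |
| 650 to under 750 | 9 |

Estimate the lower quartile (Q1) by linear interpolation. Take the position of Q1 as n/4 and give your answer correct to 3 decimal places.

368.750

Cumulative frequencies: 7, 16, 32, 56, 67, 76
n = 76; position = n/4 = 19.
This falls in the class 350 to under 450: L = 350, F = 16, f = 16, h = 100.
Lower quartile ≈ 350 + ((19 − 16) / 16) × 100 = 368.7500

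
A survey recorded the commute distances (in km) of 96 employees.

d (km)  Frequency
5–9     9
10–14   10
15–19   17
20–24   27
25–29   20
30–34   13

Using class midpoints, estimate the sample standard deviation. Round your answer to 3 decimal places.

7.374

Midpoints: 7, 12, 17, 22, 27, 32
n = 96, Σfm = 2022, mean = 21.0625
Σfm² = 47754
Σf(m − x̄)² = Σfm² − (Σfm)²/n = 47754 − 2022²/96 = 5165.6250
Sample variance = 5165.6250 / 95 = 54.3750
Standard deviation = √54.3750 = 7.3739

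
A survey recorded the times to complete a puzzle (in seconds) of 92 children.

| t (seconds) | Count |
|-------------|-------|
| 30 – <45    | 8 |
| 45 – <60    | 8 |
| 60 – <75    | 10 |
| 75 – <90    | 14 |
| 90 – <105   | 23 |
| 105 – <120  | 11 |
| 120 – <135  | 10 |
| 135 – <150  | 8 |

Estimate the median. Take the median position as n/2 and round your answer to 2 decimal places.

93.91

Cumulative frequencies: 8, 16, 26, 40, 63, 74, 84, 92
n = 92; position = n/2 = 46.
This falls in the class 90 – <105: L = 90, F = 40, f = 23, h = 15.
Median ≈ 90 + ((46 − 40) / 23) × 15 = 93.9130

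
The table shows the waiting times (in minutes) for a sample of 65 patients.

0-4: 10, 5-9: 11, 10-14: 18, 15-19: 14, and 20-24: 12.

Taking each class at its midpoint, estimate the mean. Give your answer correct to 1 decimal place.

12.5

Midpoints: 2, 7, 12, 17, 22
Σfm = 10×2 + 11×7 + 18×12 + 14×17 + 12×22 = 815
n = Σf = 65
Mean = 815 / 65 = 12.5385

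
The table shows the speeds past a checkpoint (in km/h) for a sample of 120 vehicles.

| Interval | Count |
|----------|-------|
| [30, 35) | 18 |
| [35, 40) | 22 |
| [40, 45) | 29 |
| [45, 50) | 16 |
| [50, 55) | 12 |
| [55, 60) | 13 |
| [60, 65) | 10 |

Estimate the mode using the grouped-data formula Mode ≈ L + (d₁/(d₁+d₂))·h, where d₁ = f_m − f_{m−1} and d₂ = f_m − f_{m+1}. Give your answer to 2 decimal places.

41.75

Modal class: [40, 45) (highest frequency 29).
d₁ = 29 − 22 = 7, d₂ = 29 − 16 = 13
Mode ≈ 40 + (7/(7+13)) × 5 = 40 + 1.7500 = 41.7500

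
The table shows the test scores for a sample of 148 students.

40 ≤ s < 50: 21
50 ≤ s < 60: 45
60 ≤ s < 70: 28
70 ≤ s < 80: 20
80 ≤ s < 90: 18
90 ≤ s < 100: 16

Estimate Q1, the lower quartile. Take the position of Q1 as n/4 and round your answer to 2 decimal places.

53.56

Cumulative frequencies: 21, 66, 94, 114, 132, 148
n = 148; position = n/4 = 37.
This falls in the class 50 ≤ s < 60: L = 50, F = 21, f = 45, h = 10.
Lower quartile ≈ 50 + ((37 − 21) / 45) × 10 = 53.5556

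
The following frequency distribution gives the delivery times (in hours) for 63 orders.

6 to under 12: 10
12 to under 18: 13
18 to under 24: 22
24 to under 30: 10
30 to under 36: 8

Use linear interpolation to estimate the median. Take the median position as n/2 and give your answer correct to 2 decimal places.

Cumulative frequencies: 10, 23, 45, 55, 63
n = 63; position = n/2 = 31.5.
This falls in the class 18 to under 24: L = 18, F = 23, f = 22, h = 6.
Median ≈ 18 + ((31.5 − 23) / 22) × 6 = 20.3182

20.32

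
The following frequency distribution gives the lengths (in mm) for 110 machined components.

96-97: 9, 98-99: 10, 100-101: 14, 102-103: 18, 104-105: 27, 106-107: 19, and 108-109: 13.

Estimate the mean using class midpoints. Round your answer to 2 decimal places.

103.28

Midpoints: 96.5, 98.5, 100.5, 102.5, 104.5, 106.5, 108.5
Σfm = 9×96.5 + 10×98.5 + 14×100.5 + 18×102.5 + 27×104.5 + 19×106.5 + 13×108.5 = 11361
n = Σf = 110
Mean = 11361 / 110 = 103.2818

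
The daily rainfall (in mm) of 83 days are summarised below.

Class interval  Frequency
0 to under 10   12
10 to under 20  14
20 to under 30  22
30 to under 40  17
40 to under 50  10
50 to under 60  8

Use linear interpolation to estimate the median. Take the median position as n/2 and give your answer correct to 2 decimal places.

Cumulative frequencies: 12, 26, 48, 65, 75, 83
n = 83; position = n/2 = 41.5.
This falls in the class 20 to under 30: L = 20, F = 26, f = 22, h = 10.
Median ≈ 20 + ((41.5 − 26) / 22) × 10 = 27.0455

27.05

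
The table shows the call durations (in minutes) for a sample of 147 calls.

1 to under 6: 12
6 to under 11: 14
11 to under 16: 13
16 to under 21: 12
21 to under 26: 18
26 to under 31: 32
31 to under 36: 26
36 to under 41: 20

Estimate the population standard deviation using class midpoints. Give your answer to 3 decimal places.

10.882

Midpoints: 3.5, 8.5, 13.5, 18.5, 23.5, 28.5, 33.5, 38.5
n = 147, Σfm = 3534.5, mean = 24.0442
Σfm² = 102390.75
Σf(m − x̄)² = Σfm² − (Σfm)²/n = 102390.75 − 3534.5²/147 = 17406.4626
Population variance = 17406.4626 / 147 = 118.4113
Standard deviation = √118.4113 = 10.8817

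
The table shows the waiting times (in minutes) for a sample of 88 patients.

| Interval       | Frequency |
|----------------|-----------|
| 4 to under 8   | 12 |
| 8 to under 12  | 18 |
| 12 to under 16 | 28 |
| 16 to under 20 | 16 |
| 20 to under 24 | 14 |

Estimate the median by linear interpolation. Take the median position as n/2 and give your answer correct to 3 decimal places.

14.000

Cumulative frequencies: 12, 30, 58, 74, 88
n = 88; position = n/2 = 44.
This falls in the class 12 to under 16: L = 12, F = 30, f = 28, h = 4.
Median ≈ 12 + ((44 − 30) / 28) × 4 = 14.0000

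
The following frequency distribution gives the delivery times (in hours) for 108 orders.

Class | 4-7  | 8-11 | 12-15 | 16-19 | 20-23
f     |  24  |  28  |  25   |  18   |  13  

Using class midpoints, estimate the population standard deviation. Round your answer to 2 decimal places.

Midpoints: 5.5, 9.5, 13.5, 17.5, 21.5
n = 108, Σfm = 1330, mean = 12.3148
Σfm² = 19331
Σf(m − x̄)² = Σfm² − (Σfm)²/n = 19331 − 1330²/108 = 2952.2963
Population variance = 2952.2963 / 108 = 27.3361
Standard deviation = √27.3361 = 5.2284

5.23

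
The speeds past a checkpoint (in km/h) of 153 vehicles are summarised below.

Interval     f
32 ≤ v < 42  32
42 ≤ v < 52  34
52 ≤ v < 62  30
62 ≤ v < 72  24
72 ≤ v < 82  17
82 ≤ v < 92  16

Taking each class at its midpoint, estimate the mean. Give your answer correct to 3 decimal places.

57.523

Midpoints: 37, 47, 57, 67, 77, 87
Σfm = 32×37 + 34×47 + 30×57 + 24×67 + 17×77 + 16×87 = 8801
n = Σf = 153
Mean = 8801 / 153 = 57.5229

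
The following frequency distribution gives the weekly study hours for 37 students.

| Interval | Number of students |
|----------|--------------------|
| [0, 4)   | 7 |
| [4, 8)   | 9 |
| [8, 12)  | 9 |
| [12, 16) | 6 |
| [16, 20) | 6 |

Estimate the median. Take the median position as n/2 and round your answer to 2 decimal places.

Cumulative frequencies: 7, 16, 25, 31, 37
n = 37; position = n/2 = 18.5.
This falls in the class [8, 12): L = 8, F = 16, f = 9, h = 4.
Median ≈ 8 + ((18.5 − 16) / 9) × 4 = 9.1111

9.11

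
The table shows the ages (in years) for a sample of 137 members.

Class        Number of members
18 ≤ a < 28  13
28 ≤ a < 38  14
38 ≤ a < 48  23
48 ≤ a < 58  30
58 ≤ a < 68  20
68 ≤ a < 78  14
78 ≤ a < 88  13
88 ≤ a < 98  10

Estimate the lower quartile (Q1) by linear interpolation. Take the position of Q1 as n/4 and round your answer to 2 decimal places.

Cumulative frequencies: 13, 27, 50, 80, 100, 114, 127, 137
n = 137; position = n/4 = 34.25.
This falls in the class 38 ≤ a < 48: L = 38, F = 27, f = 23, h = 10.
Lower quartile ≈ 38 + ((34.25 − 27) / 23) × 10 = 41.1522

41.15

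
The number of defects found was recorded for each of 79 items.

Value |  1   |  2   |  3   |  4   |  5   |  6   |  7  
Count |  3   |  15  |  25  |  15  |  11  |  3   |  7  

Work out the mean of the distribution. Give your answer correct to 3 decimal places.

3.671

Values: 1, 2, 3, 4, 5, 6, 7
Σfx = 3×1 + 15×2 + 25×3 + 15×4 + 11×5 + 3×6 + 7×7 = 290
n = Σf = 79
Mean = 290 / 79 = 3.6709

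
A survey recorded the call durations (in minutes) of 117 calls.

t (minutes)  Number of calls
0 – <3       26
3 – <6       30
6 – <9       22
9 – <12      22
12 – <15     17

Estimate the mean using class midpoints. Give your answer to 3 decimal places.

Midpoints: 1.5, 4.5, 7.5, 10.5, 13.5
Σfm = 26×1.5 + 30×4.5 + 22×7.5 + 22×10.5 + 17×13.5 = 799.5
n = Σf = 117
Mean = 799.5 / 117 = 6.8333

6.833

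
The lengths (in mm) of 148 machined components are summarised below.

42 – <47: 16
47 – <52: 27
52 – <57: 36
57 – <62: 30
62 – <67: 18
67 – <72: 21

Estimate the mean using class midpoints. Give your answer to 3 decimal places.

Midpoints: 44.5, 49.5, 54.5, 59.5, 64.5, 69.5
Σfm = 16×44.5 + 27×49.5 + 36×54.5 + 30×59.5 + 18×64.5 + 21×69.5 = 8416
n = Σf = 148
Mean = 8416 / 148 = 56.8649

56.865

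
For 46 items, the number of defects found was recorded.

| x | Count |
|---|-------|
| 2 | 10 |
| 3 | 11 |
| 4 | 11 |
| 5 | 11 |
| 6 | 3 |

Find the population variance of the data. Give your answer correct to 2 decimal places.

Values: 2, 3, 4, 5, 6
n = 46, Σfx = 170, mean = 3.6957
Σfx² = 698
Σf(x − x̄)² = Σfx² − (Σfx)²/n = 698 − 170²/46 = 69.7391
Population variance = 69.7391 / 46 = 1.5161

1.52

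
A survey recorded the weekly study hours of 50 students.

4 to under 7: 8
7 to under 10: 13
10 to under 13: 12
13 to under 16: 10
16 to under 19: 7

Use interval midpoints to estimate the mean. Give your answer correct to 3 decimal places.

11.200

Midpoints: 5.5, 8.5, 11.5, 14.5, 17.5
Σfm = 8×5.5 + 13×8.5 + 12×11.5 + 10×14.5 + 7×17.5 = 560
n = Σf = 50
Mean = 560 / 50 = 11.2000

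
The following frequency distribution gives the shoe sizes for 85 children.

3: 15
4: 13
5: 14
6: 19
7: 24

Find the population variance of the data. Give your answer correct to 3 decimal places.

2.132

Values: 3, 4, 5, 6, 7
n = 85, Σfx = 449, mean = 5.2824
Σfx² = 2553
Σf(x − x̄)² = Σfx² − (Σfx)²/n = 2553 − 449²/85 = 181.2235
Population variance = 181.2235 / 85 = 2.1320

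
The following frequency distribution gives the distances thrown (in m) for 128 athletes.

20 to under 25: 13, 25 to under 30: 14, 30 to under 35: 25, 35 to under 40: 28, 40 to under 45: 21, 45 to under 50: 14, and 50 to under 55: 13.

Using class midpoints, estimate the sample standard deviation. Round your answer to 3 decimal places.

8.783

Midpoints: 22.5, 27.5, 32.5, 37.5, 42.5, 47.5, 52.5
n = 128, Σfm = 4780, mean = 37.3438
Σfm² = 188300
Σf(m − x̄)² = Σfm² − (Σfm)²/n = 188300 − 4780²/128 = 9796.8750
Sample variance = 9796.8750 / 127 = 77.1407
Standard deviation = √77.1407 = 8.7830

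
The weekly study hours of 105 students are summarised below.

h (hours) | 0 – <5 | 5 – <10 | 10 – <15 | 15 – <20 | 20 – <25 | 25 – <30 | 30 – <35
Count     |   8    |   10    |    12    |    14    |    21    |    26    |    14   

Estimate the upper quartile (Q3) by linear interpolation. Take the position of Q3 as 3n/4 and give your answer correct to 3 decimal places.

27.644

Cumulative frequencies: 8, 18, 30, 44, 65, 91, 105
n = 105; position = 3n/4 = 78.75.
This falls in the class 25 – <30: L = 25, F = 65, f = 26, h = 5.
Upper quartile ≈ 25 + ((78.75 − 65) / 26) × 5 = 27.6442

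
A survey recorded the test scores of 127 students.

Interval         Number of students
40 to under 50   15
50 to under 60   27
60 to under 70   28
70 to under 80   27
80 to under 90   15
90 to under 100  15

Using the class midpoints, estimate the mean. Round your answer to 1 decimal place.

68.5

Midpoints: 45, 55, 65, 75, 85, 95
Σfm = 15×45 + 27×55 + 28×65 + 27×75 + 15×85 + 15×95 = 8705
n = Σf = 127
Mean = 8705 / 127 = 68.5433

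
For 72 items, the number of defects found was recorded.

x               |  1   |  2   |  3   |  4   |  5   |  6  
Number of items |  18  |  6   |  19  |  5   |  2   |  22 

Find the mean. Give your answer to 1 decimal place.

Values: 1, 2, 3, 4, 5, 6
Σfx = 18×1 + 6×2 + 19×3 + 5×4 + 2×5 + 22×6 = 249
n = Σf = 72
Mean = 249 / 72 = 3.4583

3.5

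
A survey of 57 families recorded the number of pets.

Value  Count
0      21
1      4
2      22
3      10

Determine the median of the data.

Cumulative frequencies: 21, 25, 47, 57
n = 57, so the median is the value in position (n+1)/2 = 29.
Position 29 falls at value 2.

2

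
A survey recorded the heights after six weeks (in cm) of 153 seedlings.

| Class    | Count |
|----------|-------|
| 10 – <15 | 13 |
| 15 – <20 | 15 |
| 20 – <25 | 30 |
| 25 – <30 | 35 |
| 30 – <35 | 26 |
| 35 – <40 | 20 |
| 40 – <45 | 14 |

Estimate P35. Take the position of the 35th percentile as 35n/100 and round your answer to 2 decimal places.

24.26

Cumulative frequencies: 13, 28, 58, 93, 119, 139, 153
n = 153; position = 35n/100 = 53.55.
This falls in the class 20 – <25: L = 20, F = 28, f = 30, h = 5.
35th percentile ≈ 20 + ((53.55 − 28) / 30) × 5 = 24.2583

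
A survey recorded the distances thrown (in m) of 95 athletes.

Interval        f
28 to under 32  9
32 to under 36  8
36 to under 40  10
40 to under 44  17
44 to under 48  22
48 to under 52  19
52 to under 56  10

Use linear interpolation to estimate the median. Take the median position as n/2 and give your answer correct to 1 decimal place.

Cumulative frequencies: 9, 17, 27, 44, 66, 85, 95
n = 95; position = n/2 = 47.5.
This falls in the class 44 to under 48: L = 44, F = 44, f = 22, h = 4.
Median ≈ 44 + ((47.5 − 44) / 22) × 4 = 44.6364

44.6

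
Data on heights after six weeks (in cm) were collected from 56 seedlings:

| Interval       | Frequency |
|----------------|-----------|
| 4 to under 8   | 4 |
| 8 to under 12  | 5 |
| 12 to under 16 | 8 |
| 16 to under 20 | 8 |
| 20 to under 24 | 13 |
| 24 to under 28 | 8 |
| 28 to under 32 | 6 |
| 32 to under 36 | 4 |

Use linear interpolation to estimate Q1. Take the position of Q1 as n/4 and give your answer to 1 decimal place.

Cumulative frequencies: 4, 9, 17, 25, 38, 46, 52, 56
n = 56; position = n/4 = 14.
This falls in the class 12 to under 16: L = 12, F = 9, f = 8, h = 4.
Lower quartile ≈ 12 + ((14 − 9) / 8) × 4 = 14.5000

14.5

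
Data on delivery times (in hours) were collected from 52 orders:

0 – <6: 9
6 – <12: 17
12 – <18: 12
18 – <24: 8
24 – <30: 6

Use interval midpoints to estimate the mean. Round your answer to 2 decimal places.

Midpoints: 3, 9, 15, 21, 27
Σfm = 9×3 + 17×9 + 12×15 + 8×21 + 6×27 = 690
n = Σf = 52
Mean = 690 / 52 = 13.2692

13.27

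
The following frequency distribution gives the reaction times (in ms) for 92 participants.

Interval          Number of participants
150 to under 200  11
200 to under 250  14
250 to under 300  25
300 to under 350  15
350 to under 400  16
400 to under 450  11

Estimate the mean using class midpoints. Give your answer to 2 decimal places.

Midpoints: 175, 225, 275, 325, 375, 425
Σfm = 11×175 + 14×225 + 25×275 + 15×325 + 16×375 + 11×425 = 27500
n = Σf = 92
Mean = 27500 / 92 = 298.9130

298.91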